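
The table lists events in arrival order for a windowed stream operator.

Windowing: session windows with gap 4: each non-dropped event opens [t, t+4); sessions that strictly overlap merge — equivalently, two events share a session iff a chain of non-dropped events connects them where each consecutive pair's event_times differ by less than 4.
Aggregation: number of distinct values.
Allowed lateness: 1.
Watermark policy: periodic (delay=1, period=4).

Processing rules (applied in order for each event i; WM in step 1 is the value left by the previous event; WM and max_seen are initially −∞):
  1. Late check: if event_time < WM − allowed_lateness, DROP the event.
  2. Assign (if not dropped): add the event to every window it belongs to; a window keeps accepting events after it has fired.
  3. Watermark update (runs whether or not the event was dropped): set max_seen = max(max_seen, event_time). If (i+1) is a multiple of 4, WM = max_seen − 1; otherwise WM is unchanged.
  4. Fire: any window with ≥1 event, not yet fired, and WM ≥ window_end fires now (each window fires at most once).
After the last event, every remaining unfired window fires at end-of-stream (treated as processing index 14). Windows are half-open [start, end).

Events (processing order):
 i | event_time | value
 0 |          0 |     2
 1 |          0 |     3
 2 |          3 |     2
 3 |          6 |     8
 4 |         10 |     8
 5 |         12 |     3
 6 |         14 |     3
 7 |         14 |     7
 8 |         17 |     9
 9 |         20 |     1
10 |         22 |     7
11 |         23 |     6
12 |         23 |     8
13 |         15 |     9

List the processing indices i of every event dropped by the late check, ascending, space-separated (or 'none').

13

i=0 t=0 v=2: → [0,4); WM=−∞
i=1 t=0 v=3: → [0,4); WM=−∞
i=2 t=3 v=2: → [0,7); WM=−∞
i=3 t=6 v=8: → [0,10); WM=5
i=4 t=10 v=8: → [10,14); WM=5
i=5 t=12 v=3: → [10,16); WM=5
i=6 t=14 v=3: → [10,18); WM=5
i=7 t=14 v=7: → [10,18); WM=13
i=8 t=17 v=9: → [10,21); WM=13
i=9 t=20 v=1: → [10,24); WM=13
i=10 t=22 v=7: → [10,26); WM=13
i=11 t=23 v=6: → [10,27); WM=22
i=12 t=23 v=8: → [10,27); WM=22
i=13 t=15 v=9: DROP (t<22-1); WM=22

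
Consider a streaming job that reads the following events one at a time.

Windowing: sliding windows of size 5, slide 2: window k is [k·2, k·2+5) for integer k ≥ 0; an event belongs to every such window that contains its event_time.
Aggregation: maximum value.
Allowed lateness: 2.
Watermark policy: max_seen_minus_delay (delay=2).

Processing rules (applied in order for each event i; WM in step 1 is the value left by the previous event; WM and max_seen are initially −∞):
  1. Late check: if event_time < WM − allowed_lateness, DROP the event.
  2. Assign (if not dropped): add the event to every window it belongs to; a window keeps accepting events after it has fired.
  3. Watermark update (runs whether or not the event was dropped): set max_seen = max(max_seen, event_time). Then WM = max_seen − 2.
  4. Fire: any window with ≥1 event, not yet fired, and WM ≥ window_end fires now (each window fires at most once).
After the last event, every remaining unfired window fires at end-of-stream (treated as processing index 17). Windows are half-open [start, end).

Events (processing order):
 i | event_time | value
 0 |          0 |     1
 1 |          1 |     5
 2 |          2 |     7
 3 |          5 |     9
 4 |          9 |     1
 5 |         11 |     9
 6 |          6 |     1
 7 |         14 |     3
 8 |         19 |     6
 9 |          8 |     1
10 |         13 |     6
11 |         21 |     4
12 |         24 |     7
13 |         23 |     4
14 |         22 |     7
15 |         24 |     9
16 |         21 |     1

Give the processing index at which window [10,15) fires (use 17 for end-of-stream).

8

i=0 t=0 v=1: → [0,5); WM=-2
i=1 t=1 v=5: → [0,5); WM=-1
i=2 t=2 v=7: → [2,7),[0,5); WM=0
i=3 t=5 v=9: → [4,9),[2,7); WM=3
i=4 t=9 v=1: → [8,13),[6,11); WM=7; [0,5) fires=7 [2,7) fires=9
i=5 t=11 v=9: → [10,15),[8,13); WM=9; [4,9) fires=9
i=6 t=6 v=1: DROP (t<9-2); WM=9
i=7 t=14 v=3: → [14,19),[12,17),[10,15); WM=12; [6,11) fires=1
i=8 t=19 v=6: → [18,23),[16,21); WM=17; [8,13) fires=9 [10,15) fires=9 [12,17) fires=3
i=9 t=8 v=1: DROP (t<17-2); WM=17
i=10 t=13 v=6: DROP (t<17-2); WM=17
i=11 t=21 v=4: → [20,25),[18,23); WM=19; [14,19) fires=3
i=12 t=24 v=7: → [24,29),[22,27),[20,25); WM=22; [16,21) fires=6
i=13 t=23 v=4: → [22,27),[20,25); WM=22
i=14 t=22 v=7: → [22,27),[20,25),[18,23); WM=22
i=15 t=24 v=9: → [24,29),[22,27),[20,25); WM=22
i=16 t=21 v=1: → [20,25),[18,23); WM=22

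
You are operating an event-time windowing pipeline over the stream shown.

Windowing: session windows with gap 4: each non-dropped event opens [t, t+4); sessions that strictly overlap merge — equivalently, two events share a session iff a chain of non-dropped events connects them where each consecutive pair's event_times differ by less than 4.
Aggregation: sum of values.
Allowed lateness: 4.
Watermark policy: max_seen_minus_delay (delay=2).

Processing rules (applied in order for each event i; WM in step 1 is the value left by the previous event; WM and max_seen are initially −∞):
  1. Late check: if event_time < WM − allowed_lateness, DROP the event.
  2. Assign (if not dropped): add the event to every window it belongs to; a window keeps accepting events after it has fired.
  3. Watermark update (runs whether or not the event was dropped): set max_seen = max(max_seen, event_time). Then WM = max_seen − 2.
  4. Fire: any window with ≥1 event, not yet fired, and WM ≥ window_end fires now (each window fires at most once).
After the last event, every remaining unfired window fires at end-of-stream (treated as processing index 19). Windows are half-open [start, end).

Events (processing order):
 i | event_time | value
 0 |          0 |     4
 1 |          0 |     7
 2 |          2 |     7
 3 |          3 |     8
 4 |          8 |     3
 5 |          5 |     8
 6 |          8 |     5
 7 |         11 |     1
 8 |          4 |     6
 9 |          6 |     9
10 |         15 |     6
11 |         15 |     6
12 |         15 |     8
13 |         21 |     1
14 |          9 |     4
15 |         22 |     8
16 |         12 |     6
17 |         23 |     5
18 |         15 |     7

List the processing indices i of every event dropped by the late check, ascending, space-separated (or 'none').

i=0 t=0 v=4: → [0,4); WM=-2
i=1 t=0 v=7: → [0,4); WM=-2
i=2 t=2 v=7: → [0,6); WM=0
i=3 t=3 v=8: → [0,7); WM=1
i=4 t=8 v=3: → [8,12); WM=6
i=5 t=5 v=8: → [0,12); WM=6
i=6 t=8 v=5: → [0,12); WM=6
i=7 t=11 v=1: → [0,15); WM=9
i=8 t=4 v=6: DROP (t<9-4); WM=9
i=9 t=6 v=9: → [0,15); WM=9
i=10 t=15 v=6: → [15,19); WM=13
i=11 t=15 v=6: → [15,19); WM=13
i=12 t=15 v=8: → [15,19); WM=13
i=13 t=21 v=1: → [21,25); WM=19
i=14 t=9 v=4: DROP (t<19-4); WM=19
i=15 t=22 v=8: → [21,26); WM=20
i=16 t=12 v=6: DROP (t<20-4); WM=20
i=17 t=23 v=5: → [21,27); WM=21
i=18 t=15 v=7: DROP (t<21-4); WM=21

8 14 16 18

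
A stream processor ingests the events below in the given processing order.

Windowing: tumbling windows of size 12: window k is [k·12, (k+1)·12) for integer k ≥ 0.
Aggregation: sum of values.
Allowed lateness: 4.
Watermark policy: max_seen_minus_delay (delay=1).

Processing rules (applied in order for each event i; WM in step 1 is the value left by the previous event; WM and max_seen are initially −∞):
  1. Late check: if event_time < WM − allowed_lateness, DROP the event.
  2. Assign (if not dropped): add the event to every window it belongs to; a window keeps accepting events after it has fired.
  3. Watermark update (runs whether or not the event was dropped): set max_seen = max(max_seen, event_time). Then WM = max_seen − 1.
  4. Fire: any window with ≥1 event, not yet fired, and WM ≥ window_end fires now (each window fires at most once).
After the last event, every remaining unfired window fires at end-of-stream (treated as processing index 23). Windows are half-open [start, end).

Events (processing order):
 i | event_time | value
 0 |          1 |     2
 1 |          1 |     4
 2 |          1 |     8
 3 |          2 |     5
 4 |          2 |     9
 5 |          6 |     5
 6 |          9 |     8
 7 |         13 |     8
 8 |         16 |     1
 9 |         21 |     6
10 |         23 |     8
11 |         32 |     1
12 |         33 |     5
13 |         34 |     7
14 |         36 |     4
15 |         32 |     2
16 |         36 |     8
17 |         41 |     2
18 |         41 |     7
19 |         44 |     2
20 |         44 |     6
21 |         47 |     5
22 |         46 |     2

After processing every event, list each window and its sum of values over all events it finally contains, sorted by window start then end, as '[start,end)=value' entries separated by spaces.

i=0 t=1 v=2: → [0,12); WM=0
i=1 t=1 v=4: → [0,12); WM=0
i=2 t=1 v=8: → [0,12); WM=0
i=3 t=2 v=5: → [0,12); WM=1
i=4 t=2 v=9: → [0,12); WM=1
i=5 t=6 v=5: → [0,12); WM=5
i=6 t=9 v=8: → [0,12); WM=8
i=7 t=13 v=8: → [12,24); WM=12; [0,12) fires=41
i=8 t=16 v=1: → [12,24); WM=15
i=9 t=21 v=6: → [12,24); WM=20
i=10 t=23 v=8: → [12,24); WM=22
i=11 t=32 v=1: → [24,36); WM=31; [12,24) fires=23
i=12 t=33 v=5: → [24,36); WM=32
i=13 t=34 v=7: → [24,36); WM=33
i=14 t=36 v=4: → [36,48); WM=35
i=15 t=32 v=2: → [24,36); WM=35
i=16 t=36 v=8: → [36,48); WM=35
i=17 t=41 v=2: → [36,48); WM=40; [24,36) fires=15
i=18 t=41 v=7: → [36,48); WM=40
i=19 t=44 v=2: → [36,48); WM=43
i=20 t=44 v=6: → [36,48); WM=43
i=21 t=47 v=5: → [36,48); WM=46
i=22 t=46 v=2: → [36,48); WM=46

[0,12)=41 [12,24)=23 [24,36)=15 [36,48)=36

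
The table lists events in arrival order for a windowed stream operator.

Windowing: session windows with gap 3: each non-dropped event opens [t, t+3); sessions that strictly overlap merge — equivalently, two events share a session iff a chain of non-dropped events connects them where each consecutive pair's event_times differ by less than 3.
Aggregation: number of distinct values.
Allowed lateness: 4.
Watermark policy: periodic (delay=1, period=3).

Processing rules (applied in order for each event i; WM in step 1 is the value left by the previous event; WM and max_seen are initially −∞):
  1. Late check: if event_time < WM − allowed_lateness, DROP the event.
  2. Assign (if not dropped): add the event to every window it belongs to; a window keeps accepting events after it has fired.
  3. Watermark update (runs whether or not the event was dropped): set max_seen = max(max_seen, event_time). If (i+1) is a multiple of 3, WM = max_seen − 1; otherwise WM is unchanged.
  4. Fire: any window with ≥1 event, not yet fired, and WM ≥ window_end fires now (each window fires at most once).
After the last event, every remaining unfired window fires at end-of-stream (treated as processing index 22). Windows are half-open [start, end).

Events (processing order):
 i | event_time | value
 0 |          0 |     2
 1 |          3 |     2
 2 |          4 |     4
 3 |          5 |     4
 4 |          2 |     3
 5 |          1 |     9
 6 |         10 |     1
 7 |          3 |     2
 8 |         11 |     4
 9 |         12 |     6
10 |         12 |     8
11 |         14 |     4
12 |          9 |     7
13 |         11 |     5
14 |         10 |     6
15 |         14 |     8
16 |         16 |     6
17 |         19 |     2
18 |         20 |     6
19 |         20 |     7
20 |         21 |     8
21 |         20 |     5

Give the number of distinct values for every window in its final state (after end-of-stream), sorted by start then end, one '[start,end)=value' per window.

[0,8)=4 [9,19)=6 [19,24)=5

i=0 t=0 v=2: → [0,3); WM=−∞
i=1 t=3 v=2: → [3,6); WM=−∞
i=2 t=4 v=4: → [3,7); WM=3
i=3 t=5 v=4: → [3,8); WM=3
i=4 t=2 v=3: → [0,8); WM=3
i=5 t=1 v=9: → [0,8); WM=4
i=6 t=10 v=1: → [10,13); WM=4
i=7 t=3 v=2: → [0,8); WM=4
i=8 t=11 v=4: → [10,14); WM=10
i=9 t=12 v=6: → [10,15); WM=10
i=10 t=12 v=8: → [10,15); WM=10
i=11 t=14 v=4: → [10,17); WM=13
i=12 t=9 v=7: → [9,17); WM=13
i=13 t=11 v=5: → [9,17); WM=13
i=14 t=10 v=6: → [9,17); WM=13
i=15 t=14 v=8: → [9,17); WM=13
i=16 t=16 v=6: → [9,19); WM=13
i=17 t=19 v=2: → [19,22); WM=18
i=18 t=20 v=6: → [19,23); WM=18
i=19 t=20 v=7: → [19,23); WM=18
i=20 t=21 v=8: → [19,24); WM=20
i=21 t=20 v=5: → [19,24); WM=20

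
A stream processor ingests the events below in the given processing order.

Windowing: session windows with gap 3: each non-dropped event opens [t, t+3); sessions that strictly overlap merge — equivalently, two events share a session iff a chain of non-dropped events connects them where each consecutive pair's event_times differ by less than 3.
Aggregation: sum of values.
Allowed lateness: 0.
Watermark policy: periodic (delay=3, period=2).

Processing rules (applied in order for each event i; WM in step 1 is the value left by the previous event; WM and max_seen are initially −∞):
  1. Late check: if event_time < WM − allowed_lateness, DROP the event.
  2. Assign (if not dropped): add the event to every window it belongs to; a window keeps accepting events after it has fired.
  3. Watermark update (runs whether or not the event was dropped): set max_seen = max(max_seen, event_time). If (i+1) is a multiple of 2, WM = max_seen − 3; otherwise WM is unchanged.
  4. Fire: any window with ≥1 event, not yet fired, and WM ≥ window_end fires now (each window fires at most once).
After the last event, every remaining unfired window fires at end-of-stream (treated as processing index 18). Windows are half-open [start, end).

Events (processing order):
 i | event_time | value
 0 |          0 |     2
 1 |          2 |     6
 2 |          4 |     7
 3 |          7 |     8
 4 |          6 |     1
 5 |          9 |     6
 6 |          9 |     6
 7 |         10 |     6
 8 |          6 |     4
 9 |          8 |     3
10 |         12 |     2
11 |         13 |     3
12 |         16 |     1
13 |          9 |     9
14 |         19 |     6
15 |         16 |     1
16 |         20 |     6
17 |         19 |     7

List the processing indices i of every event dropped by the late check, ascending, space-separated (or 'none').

i=0 t=0 v=2: → [0,3); WM=−∞
i=1 t=2 v=6: → [0,5); WM=-1
i=2 t=4 v=7: → [0,7); WM=-1
i=3 t=7 v=8: → [7,10); WM=4
i=4 t=6 v=1: → [0,10); WM=4
i=5 t=9 v=6: → [0,12); WM=6
i=6 t=9 v=6: → [0,12); WM=6
i=7 t=10 v=6: → [0,13); WM=7
i=8 t=6 v=4: DROP (t<7-0); WM=7
i=9 t=8 v=3: → [0,13); WM=7
i=10 t=12 v=2: → [0,15); WM=7
i=11 t=13 v=3: → [0,16); WM=10
i=12 t=16 v=1: → [16,19); WM=10
i=13 t=9 v=9: DROP (t<10-0); WM=13
i=14 t=19 v=6: → [19,22); WM=13
i=15 t=16 v=1: → [16,19); WM=16
i=16 t=20 v=6: → [19,23); WM=16
i=17 t=19 v=7: → [19,23); WM=17

8 13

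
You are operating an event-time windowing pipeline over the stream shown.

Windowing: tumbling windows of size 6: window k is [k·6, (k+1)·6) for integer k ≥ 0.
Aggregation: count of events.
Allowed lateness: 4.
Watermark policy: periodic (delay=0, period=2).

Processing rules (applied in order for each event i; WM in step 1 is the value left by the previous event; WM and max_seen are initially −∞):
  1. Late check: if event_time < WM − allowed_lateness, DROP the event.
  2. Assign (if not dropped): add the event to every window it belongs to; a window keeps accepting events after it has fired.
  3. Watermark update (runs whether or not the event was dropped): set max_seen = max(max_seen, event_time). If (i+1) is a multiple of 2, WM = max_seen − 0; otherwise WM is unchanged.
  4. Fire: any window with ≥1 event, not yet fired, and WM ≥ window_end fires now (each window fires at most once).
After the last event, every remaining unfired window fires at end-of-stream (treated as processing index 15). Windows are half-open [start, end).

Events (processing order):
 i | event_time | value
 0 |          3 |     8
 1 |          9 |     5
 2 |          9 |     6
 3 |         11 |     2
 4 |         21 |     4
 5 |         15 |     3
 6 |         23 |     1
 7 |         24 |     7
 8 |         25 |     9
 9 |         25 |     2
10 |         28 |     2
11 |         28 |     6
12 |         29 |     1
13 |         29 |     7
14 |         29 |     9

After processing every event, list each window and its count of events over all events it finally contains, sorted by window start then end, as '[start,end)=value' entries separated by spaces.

i=0 t=3 v=8: → [0,6); WM=−∞
i=1 t=9 v=5: → [6,12); WM=9; [0,6) fires=1
i=2 t=9 v=6: → [6,12); WM=9
i=3 t=11 v=2: → [6,12); WM=11
i=4 t=21 v=4: → [18,24); WM=11
i=5 t=15 v=3: → [12,18); WM=21; [6,12) fires=3 [12,18) fires=1
i=6 t=23 v=1: → [18,24); WM=21
i=7 t=24 v=7: → [24,30); WM=24; [18,24) fires=2
i=8 t=25 v=9: → [24,30); WM=24
i=9 t=25 v=2: → [24,30); WM=25
i=10 t=28 v=2: → [24,30); WM=25
i=11 t=28 v=6: → [24,30); WM=28
i=12 t=29 v=1: → [24,30); WM=28
i=13 t=29 v=7: → [24,30); WM=29
i=14 t=29 v=9: → [24,30); WM=29

[0,6)=1 [6,12)=3 [12,18)=1 [18,24)=2 [24,30)=8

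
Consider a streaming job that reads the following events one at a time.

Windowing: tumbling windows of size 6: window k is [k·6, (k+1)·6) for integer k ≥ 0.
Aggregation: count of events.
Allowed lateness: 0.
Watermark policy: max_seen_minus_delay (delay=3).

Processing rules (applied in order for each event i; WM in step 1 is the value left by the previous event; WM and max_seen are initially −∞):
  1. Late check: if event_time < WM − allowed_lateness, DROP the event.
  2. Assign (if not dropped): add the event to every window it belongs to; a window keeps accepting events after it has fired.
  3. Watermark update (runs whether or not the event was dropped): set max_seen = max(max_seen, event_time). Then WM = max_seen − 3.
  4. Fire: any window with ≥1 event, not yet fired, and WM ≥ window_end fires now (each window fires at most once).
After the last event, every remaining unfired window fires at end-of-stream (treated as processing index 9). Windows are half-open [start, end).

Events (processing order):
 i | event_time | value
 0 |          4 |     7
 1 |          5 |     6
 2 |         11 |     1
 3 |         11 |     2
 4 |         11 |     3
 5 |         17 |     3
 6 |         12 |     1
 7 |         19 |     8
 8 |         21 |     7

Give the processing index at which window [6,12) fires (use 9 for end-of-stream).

5

i=0 t=4 v=7: → [0,6); WM=1
i=1 t=5 v=6: → [0,6); WM=2
i=2 t=11 v=1: → [6,12); WM=8; [0,6) fires=2
i=3 t=11 v=2: → [6,12); WM=8
i=4 t=11 v=3: → [6,12); WM=8
i=5 t=17 v=3: → [12,18); WM=14; [6,12) fires=3
i=6 t=12 v=1: DROP (t<14-0); WM=14
i=7 t=19 v=8: → [18,24); WM=16
i=8 t=21 v=7: → [18,24); WM=18; [12,18) fires=1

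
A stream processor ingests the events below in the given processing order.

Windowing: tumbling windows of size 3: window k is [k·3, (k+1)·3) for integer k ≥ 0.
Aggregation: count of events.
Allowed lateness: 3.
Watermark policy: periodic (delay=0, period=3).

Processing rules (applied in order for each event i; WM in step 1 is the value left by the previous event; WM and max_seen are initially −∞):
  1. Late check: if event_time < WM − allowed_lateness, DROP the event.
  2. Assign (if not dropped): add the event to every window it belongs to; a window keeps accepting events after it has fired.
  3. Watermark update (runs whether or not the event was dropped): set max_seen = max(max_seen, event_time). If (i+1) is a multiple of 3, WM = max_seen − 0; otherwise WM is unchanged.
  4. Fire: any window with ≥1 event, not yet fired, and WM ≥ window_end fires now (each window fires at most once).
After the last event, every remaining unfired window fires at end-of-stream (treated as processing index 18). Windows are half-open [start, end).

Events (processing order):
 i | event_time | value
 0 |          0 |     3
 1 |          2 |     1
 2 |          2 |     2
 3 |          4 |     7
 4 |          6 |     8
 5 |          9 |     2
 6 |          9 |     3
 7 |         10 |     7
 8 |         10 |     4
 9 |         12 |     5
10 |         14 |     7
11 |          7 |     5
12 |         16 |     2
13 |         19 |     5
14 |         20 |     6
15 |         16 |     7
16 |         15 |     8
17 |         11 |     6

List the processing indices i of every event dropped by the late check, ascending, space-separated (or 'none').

i=0 t=0 v=3: → [0,3); WM=−∞
i=1 t=2 v=1: → [0,3); WM=−∞
i=2 t=2 v=2: → [0,3); WM=2
i=3 t=4 v=7: → [3,6); WM=2
i=4 t=6 v=8: → [6,9); WM=2
i=5 t=9 v=2: → [9,12); WM=9; [0,3) fires=3 [3,6) fires=1 [6,9) fires=1
i=6 t=9 v=3: → [9,12); WM=9
i=7 t=10 v=7: → [9,12); WM=9
i=8 t=10 v=4: → [9,12); WM=10
i=9 t=12 v=5: → [12,15); WM=10
i=10 t=14 v=7: → [12,15); WM=10
i=11 t=7 v=5: → [6,9); WM=14; [9,12) fires=4
i=12 t=16 v=2: → [15,18); WM=14
i=13 t=19 v=5: → [18,21); WM=14
i=14 t=20 v=6: → [18,21); WM=20; [12,15) fires=2 [15,18) fires=1
i=15 t=16 v=7: DROP (t<20-3); WM=20
i=16 t=15 v=8: DROP (t<20-3); WM=20
i=17 t=11 v=6: DROP (t<20-3); WM=20

15 16 17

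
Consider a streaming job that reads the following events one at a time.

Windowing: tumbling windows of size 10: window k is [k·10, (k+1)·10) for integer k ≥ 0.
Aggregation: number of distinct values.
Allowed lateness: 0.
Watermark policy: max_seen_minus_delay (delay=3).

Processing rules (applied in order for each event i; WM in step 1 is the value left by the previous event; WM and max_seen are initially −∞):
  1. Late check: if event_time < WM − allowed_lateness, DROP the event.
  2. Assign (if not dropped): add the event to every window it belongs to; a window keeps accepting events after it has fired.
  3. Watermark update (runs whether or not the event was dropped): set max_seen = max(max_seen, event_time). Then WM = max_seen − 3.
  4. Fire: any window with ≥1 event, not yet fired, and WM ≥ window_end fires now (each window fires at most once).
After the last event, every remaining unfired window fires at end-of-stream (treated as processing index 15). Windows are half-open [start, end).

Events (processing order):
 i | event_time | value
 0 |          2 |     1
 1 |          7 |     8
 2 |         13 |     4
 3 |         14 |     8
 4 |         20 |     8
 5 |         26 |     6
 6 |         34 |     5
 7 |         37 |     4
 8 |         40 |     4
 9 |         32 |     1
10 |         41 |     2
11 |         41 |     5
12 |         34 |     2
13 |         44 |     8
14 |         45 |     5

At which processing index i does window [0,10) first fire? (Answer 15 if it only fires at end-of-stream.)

i=0 t=2 v=1: → [0,10); WM=-1
i=1 t=7 v=8: → [0,10); WM=4
i=2 t=13 v=4: → [10,20); WM=10; [0,10) fires=2
i=3 t=14 v=8: → [10,20); WM=11
i=4 t=20 v=8: → [20,30); WM=17
i=5 t=26 v=6: → [20,30); WM=23; [10,20) fires=2
i=6 t=34 v=5: → [30,40); WM=31; [20,30) fires=2
i=7 t=37 v=4: → [30,40); WM=34
i=8 t=40 v=4: → [40,50); WM=37
i=9 t=32 v=1: DROP (t<37-0); WM=37
i=10 t=41 v=2: → [40,50); WM=38
i=11 t=41 v=5: → [40,50); WM=38
i=12 t=34 v=2: DROP (t<38-0); WM=38
i=13 t=44 v=8: → [40,50); WM=41; [30,40) fires=2
i=14 t=45 v=5: → [40,50); WM=42

2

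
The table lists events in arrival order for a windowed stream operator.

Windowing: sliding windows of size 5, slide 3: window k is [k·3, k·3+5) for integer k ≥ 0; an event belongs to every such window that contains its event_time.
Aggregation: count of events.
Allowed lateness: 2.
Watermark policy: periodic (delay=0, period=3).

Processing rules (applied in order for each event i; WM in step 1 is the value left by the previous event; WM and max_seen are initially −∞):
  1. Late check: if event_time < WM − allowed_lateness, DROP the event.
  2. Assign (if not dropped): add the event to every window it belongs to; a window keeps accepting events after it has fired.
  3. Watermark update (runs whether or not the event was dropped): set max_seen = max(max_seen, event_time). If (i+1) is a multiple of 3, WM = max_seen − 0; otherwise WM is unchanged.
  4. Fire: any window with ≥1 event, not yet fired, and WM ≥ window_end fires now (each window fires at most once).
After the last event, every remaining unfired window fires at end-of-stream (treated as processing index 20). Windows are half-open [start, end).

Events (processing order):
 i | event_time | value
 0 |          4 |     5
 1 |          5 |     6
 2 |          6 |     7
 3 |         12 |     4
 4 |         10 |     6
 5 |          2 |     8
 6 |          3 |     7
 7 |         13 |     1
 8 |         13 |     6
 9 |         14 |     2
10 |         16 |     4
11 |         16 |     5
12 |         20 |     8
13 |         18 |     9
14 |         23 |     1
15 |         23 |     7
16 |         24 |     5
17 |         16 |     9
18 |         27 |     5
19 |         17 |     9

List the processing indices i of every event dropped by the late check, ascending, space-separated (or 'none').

5 6 17 19

i=0 t=4 v=5: → [3,8),[0,5); WM=−∞
i=1 t=5 v=6: → [3,8); WM=−∞
i=2 t=6 v=7: → [6,11),[3,8); WM=6; [0,5) fires=1
i=3 t=12 v=4: → [12,17),[9,14); WM=6
i=4 t=10 v=6: → [9,14),[6,11); WM=6
i=5 t=2 v=8: DROP (t<6-2); WM=12; [3,8) fires=3 [6,11) fires=2
i=6 t=3 v=7: DROP (t<12-2); WM=12
i=7 t=13 v=1: → [12,17),[9,14); WM=12
i=8 t=13 v=6: → [12,17),[9,14); WM=13
i=9 t=14 v=2: → [12,17); WM=13
i=10 t=16 v=4: → [15,20),[12,17); WM=13
i=11 t=16 v=5: → [15,20),[12,17); WM=16; [9,14) fires=4
i=12 t=20 v=8: → [18,23); WM=16
i=13 t=18 v=9: → [18,23),[15,20); WM=16
i=14 t=23 v=1: → [21,26); WM=23; [12,17) fires=6 [15,20) fires=3 [18,23) fires=2
i=15 t=23 v=7: → [21,26); WM=23
i=16 t=24 v=5: → [24,29),[21,26); WM=23
i=17 t=16 v=9: DROP (t<23-2); WM=24
i=18 t=27 v=5: → [27,32),[24,29); WM=24
i=19 t=17 v=9: DROP (t<24-2); WM=24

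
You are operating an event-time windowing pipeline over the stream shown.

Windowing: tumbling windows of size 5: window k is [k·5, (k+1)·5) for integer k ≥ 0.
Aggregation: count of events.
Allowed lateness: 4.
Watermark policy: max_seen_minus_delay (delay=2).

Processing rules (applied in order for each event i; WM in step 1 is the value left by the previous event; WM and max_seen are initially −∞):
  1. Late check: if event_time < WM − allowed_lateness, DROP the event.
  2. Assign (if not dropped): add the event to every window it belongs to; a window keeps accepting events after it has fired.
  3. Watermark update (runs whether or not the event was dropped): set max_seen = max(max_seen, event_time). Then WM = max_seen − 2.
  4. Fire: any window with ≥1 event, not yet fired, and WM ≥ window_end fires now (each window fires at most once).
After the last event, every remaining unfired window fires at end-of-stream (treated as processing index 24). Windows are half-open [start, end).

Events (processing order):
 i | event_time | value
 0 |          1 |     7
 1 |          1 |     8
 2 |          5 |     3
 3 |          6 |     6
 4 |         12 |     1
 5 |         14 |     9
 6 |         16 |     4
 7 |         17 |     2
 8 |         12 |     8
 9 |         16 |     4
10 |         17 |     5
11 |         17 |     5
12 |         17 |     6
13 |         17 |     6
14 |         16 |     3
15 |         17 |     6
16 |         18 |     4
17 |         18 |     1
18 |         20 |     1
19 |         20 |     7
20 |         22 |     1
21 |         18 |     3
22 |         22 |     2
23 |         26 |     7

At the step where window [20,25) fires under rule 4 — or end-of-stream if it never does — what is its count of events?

i=0 t=1 v=7: → [0,5); WM=-1
i=1 t=1 v=8: → [0,5); WM=-1
i=2 t=5 v=3: → [5,10); WM=3
i=3 t=6 v=6: → [5,10); WM=4
i=4 t=12 v=1: → [10,15); WM=10; [0,5) fires=2 [5,10) fires=2
i=5 t=14 v=9: → [10,15); WM=12
i=6 t=16 v=4: → [15,20); WM=14
i=7 t=17 v=2: → [15,20); WM=15; [10,15) fires=2
i=8 t=12 v=8: → [10,15); WM=15
i=9 t=16 v=4: → [15,20); WM=15
i=10 t=17 v=5: → [15,20); WM=15
i=11 t=17 v=5: → [15,20); WM=15
i=12 t=17 v=6: → [15,20); WM=15
i=13 t=17 v=6: → [15,20); WM=15
i=14 t=16 v=3: → [15,20); WM=15
i=15 t=17 v=6: → [15,20); WM=15
i=16 t=18 v=4: → [15,20); WM=16
i=17 t=18 v=1: → [15,20); WM=16
i=18 t=20 v=1: → [20,25); WM=18
i=19 t=20 v=7: → [20,25); WM=18
i=20 t=22 v=1: → [20,25); WM=20; [15,20) fires=11
i=21 t=18 v=3: → [15,20); WM=20
i=22 t=22 v=2: → [20,25); WM=20
i=23 t=26 v=7: → [25,30); WM=24

4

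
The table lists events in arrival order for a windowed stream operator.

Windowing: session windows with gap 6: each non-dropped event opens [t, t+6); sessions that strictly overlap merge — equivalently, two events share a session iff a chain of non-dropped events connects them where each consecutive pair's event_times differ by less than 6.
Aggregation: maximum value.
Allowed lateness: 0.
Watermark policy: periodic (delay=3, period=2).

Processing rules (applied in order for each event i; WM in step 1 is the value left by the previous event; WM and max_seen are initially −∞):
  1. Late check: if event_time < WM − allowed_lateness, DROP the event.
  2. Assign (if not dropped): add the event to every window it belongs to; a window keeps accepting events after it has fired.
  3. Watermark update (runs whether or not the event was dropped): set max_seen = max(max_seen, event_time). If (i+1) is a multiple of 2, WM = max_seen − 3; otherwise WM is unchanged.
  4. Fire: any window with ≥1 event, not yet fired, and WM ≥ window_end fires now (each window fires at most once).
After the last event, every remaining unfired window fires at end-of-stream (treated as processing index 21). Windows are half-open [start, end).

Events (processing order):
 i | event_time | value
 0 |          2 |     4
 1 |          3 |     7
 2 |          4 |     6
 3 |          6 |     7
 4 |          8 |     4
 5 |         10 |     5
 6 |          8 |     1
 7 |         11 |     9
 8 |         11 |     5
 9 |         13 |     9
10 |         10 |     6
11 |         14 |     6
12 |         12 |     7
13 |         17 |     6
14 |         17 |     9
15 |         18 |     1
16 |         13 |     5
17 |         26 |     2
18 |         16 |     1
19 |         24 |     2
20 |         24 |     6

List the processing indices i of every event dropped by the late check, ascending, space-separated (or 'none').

i=0 t=2 v=4: → [2,8); WM=−∞
i=1 t=3 v=7: → [2,9); WM=0
i=2 t=4 v=6: → [2,10); WM=0
i=3 t=6 v=7: → [2,12); WM=3
i=4 t=8 v=4: → [2,14); WM=3
i=5 t=10 v=5: → [2,16); WM=7
i=6 t=8 v=1: → [2,16); WM=7
i=7 t=11 v=9: → [2,17); WM=8
i=8 t=11 v=5: → [2,17); WM=8
i=9 t=13 v=9: → [2,19); WM=10
i=10 t=10 v=6: → [2,19); WM=10
i=11 t=14 v=6: → [2,20); WM=11
i=12 t=12 v=7: → [2,20); WM=11
i=13 t=17 v=6: → [2,23); WM=14
i=14 t=17 v=9: → [2,23); WM=14
i=15 t=18 v=1: → [2,24); WM=15
i=16 t=13 v=5: DROP (t<15-0); WM=15
i=17 t=26 v=2: → [26,32); WM=23
i=18 t=16 v=1: DROP (t<23-0); WM=23
i=19 t=24 v=2: → [24,32); WM=23
i=20 t=24 v=6: → [24,32); WM=23

16 18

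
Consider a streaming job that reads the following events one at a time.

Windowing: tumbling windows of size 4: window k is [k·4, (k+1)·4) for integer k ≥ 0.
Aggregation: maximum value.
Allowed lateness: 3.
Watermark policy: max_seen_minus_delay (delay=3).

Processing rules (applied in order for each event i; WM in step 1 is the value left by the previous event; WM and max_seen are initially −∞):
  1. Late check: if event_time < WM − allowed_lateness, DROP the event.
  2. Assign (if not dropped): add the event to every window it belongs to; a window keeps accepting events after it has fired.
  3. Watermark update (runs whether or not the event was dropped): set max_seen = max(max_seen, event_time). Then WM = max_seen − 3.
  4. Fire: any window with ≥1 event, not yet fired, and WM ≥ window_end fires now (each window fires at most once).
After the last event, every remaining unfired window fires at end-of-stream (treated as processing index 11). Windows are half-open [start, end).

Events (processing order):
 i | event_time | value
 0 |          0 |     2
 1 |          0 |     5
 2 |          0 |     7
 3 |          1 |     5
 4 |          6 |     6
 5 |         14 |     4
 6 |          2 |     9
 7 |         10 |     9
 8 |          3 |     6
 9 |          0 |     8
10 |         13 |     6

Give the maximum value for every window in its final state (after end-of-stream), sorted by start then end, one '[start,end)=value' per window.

i=0 t=0 v=2: → [0,4); WM=-3
i=1 t=0 v=5: → [0,4); WM=-3
i=2 t=0 v=7: → [0,4); WM=-3
i=3 t=1 v=5: → [0,4); WM=-2
i=4 t=6 v=6: → [4,8); WM=3
i=5 t=14 v=4: → [12,16); WM=11; [0,4) fires=7 [4,8) fires=6
i=6 t=2 v=9: DROP (t<11-3); WM=11
i=7 t=10 v=9: → [8,12); WM=11
i=8 t=3 v=6: DROP (t<11-3); WM=11
i=9 t=0 v=8: DROP (t<11-3); WM=11
i=10 t=13 v=6: → [12,16); WM=11

[0,4)=7 [4,8)=6 [8,12)=9 [12,16)=6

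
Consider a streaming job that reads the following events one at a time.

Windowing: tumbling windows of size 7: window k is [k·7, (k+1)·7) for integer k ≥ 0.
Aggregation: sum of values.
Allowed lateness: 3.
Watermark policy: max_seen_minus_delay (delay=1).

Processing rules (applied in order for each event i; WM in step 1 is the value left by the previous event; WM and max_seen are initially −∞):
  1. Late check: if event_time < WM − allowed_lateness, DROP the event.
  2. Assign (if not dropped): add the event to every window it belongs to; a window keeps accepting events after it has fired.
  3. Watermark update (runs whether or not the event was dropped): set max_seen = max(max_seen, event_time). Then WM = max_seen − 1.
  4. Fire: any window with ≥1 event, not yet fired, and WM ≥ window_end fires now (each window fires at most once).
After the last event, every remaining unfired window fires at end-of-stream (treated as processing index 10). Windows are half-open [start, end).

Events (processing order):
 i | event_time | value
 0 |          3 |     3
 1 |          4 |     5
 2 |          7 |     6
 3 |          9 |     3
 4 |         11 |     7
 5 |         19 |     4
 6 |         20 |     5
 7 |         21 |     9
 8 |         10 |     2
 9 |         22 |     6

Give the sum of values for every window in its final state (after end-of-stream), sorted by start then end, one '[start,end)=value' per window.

i=0 t=3 v=3: → [0,7); WM=2
i=1 t=4 v=5: → [0,7); WM=3
i=2 t=7 v=6: → [7,14); WM=6
i=3 t=9 v=3: → [7,14); WM=8; [0,7) fires=8
i=4 t=11 v=7: → [7,14); WM=10
i=5 t=19 v=4: → [14,21); WM=18; [7,14) fires=16
i=6 t=20 v=5: → [14,21); WM=19
i=7 t=21 v=9: → [21,28); WM=20
i=8 t=10 v=2: DROP (t<20-3); WM=20
i=9 t=22 v=6: → [21,28); WM=21; [14,21) fires=9

[0,7)=8 [7,14)=16 [14,21)=9 [21,28)=15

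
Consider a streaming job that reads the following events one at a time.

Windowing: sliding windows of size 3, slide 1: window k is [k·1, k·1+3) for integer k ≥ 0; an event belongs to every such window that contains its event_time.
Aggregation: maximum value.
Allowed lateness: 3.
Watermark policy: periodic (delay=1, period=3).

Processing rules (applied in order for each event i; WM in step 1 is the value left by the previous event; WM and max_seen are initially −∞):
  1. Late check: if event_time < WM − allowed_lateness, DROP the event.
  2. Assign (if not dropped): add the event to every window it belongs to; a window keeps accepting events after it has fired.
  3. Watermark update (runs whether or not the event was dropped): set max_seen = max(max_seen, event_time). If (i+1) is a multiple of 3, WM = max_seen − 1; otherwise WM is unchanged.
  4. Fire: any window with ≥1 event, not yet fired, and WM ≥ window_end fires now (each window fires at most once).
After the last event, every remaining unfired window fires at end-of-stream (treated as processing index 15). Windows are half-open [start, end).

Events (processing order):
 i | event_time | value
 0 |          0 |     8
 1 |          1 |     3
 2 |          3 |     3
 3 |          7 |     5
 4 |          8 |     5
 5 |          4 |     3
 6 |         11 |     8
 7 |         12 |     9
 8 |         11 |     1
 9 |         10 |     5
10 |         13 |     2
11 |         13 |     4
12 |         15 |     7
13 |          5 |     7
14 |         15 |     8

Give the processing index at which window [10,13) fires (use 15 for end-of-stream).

i=0 t=0 v=8: → [0,3); WM=−∞
i=1 t=1 v=3: → [1,4),[0,3); WM=−∞
i=2 t=3 v=3: → [3,6),[2,5),[1,4); WM=2
i=3 t=7 v=5: → [7,10),[6,9),[5,8); WM=2
i=4 t=8 v=5: → [8,11),[7,10),[6,9); WM=2
i=5 t=4 v=3: → [4,7),[3,6),[2,5); WM=7; [0,3) fires=8 [1,4) fires=3 [2,5) fires=3 [3,6) fires=3 [4,7) fires=3
i=6 t=11 v=8: → [11,14),[10,13),[9,12); WM=7
i=7 t=12 v=9: → [12,15),[11,14),[10,13); WM=7
i=8 t=11 v=1: → [11,14),[10,13),[9,12); WM=11; [5,8) fires=5 [6,9) fires=5 [7,10) fires=5 [8,11) fires=5
i=9 t=10 v=5: → [10,13),[9,12),[8,11); WM=11
i=10 t=13 v=2: → [13,16),[12,15),[11,14); WM=11
i=11 t=13 v=4: → [13,16),[12,15),[11,14); WM=12; [9,12) fires=8
i=12 t=15 v=7: → [15,18),[14,17),[13,16); WM=12
i=13 t=5 v=7: DROP (t<12-3); WM=12
i=14 t=15 v=8: → [15,18),[14,17),[13,16); WM=14; [10,13) fires=9 [11,14) fires=9

14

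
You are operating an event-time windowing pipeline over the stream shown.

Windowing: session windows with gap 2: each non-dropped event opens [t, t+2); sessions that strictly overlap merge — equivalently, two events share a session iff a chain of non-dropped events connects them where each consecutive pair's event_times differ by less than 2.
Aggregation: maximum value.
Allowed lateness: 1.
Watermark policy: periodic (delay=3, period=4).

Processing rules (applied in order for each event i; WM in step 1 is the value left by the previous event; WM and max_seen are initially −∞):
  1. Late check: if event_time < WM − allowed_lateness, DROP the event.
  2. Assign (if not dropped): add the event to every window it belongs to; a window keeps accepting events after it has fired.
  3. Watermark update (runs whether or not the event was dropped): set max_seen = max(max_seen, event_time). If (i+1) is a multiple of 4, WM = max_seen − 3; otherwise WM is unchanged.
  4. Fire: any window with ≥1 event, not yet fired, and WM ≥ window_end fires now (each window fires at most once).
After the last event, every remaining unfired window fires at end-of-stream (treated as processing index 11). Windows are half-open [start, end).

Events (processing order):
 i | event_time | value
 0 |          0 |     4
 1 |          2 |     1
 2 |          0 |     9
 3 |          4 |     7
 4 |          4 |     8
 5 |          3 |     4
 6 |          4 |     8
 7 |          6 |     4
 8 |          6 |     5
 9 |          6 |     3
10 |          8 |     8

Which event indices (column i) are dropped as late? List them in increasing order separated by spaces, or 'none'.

i=0 t=0 v=4: → [0,2); WM=−∞
i=1 t=2 v=1: → [2,4); WM=−∞
i=2 t=0 v=9: → [0,2); WM=−∞
i=3 t=4 v=7: → [4,6); WM=1
i=4 t=4 v=8: → [4,6); WM=1
i=5 t=3 v=4: → [2,6); WM=1
i=6 t=4 v=8: → [2,6); WM=1
i=7 t=6 v=4: → [6,8); WM=3
i=8 t=6 v=5: → [6,8); WM=3
i=9 t=6 v=3: → [6,8); WM=3
i=10 t=8 v=8: → [8,10); WM=3

none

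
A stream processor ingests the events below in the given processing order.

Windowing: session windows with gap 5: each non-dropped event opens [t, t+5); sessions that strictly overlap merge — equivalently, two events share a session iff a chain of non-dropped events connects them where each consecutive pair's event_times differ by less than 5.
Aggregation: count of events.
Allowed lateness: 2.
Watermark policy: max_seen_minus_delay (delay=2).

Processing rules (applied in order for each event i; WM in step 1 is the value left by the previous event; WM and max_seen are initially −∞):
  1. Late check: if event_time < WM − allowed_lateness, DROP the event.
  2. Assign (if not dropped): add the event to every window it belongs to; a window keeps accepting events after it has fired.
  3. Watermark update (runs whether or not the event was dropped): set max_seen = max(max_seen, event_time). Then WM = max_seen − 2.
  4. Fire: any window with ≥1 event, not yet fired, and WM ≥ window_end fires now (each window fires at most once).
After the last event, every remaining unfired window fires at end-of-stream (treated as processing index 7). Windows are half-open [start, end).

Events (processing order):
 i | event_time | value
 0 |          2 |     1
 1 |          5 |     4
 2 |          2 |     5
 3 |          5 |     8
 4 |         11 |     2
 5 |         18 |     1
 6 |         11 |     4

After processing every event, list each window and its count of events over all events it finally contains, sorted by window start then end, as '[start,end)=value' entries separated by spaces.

[2,10)=4 [11,16)=1 [18,23)=1

i=0 t=2 v=1: → [2,7); WM=0
i=1 t=5 v=4: → [2,10); WM=3
i=2 t=2 v=5: → [2,10); WM=3
i=3 t=5 v=8: → [2,10); WM=3
i=4 t=11 v=2: → [11,16); WM=9
i=5 t=18 v=1: → [18,23); WM=16
i=6 t=11 v=4: DROP (t<16-2); WM=16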